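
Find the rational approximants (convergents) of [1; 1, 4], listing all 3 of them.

1/1, 2/1, 9/5

Using the convergent recurrence p_i = a_i*p_{i-1} + p_{i-2}, q_i = a_i*q_{i-1} + q_{i-2} with p_{-2}=0, p_{-1}=1, q_{-2}=1, q_{-1}=0:
  i=0: a_0=1, p_0 = 1*1 + 0 = 1, q_0 = 1*0 + 1 = 1.
  i=1: a_1=1, p_1 = 1*1 + 1 = 2, q_1 = 1*1 + 0 = 1.
  i=2: a_2=4, p_2 = 4*2 + 1 = 9, q_2 = 4*1 + 1 = 5.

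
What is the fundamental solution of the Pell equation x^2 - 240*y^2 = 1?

First expand sqrt(240) as a continued fraction. With x_i = (sqrt(240) + m_i)/d_i and (m_0, d_0) = (0, 1): a_0 = floor(sqrt(240)) = 15, since 15^2 = 225 <= 240 < 256 = 16^2.
Iterate m_{i+1} = d_i*a_i - m_i, d_{i+1} = (240 - m_{i+1}^2)/d_i, a_{i+1} = floor((a_0 + m_{i+1})/d_{i+1}):
  m_1 = 1*15 - 0 = 15, d_1 = (240 - 15^2)/1 = 15/1 = 15, a_1 = floor((15 + 15)/15) = 2.
  m_2 = 15*2 - 15 = 15, d_2 = (240 - 15^2)/15 = 15/15 = 1, a_2 = floor((15 + 15)/1) = 30.
  m_3 = 1*30 - 15 = 15, d_3 = (240 - 15^2)/1 = 15/1 = 15: (m_3, d_3) = (m_1, d_1) = (15, 15), so from here the quotients repeat a_1, a_2; the period length is 2.
So sqrt(240) = [15; (2, 30)] with period length k = 2.
k is even, so the fundamental solution of x^2 - 240y^2 = 1 is (p_{k-1}, q_{k-1}) = (p_1, q_1); compute convergents through index 1.
Convergents (p_i = a_i*p_{i-1} + p_{i-2}, q_i = a_i*q_{i-1} + q_{i-2} with p_{-2}=0, p_{-1}=1, q_{-2}=1, q_{-1}=0):
  i=0: a_0=15, p_0 = 15*1 + 0 = 15, q_0 = 15*0 + 1 = 1.
  i=1: a_1=2, p_1 = 2*15 + 1 = 31, q_1 = 2*1 + 0 = 2.
Check: 31^2 - 240*2^2 = 961 - 960 = 1, so (x, y) = (31, 2) solves the equation, and by the theorem it is the least positive solution.

(x, y) = (31, 2)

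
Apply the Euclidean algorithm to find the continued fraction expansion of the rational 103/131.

Run the Euclidean algorithm on 103 and 131; the successive quotients are the partial quotients a_0, a_1, ... (each step inverts the fractional part left over by the previous one):
  103 = 0*131 + 103, so a_0 = 0.
  131 = 1*103 + 28, so a_1 = 1.
  103 = 3*28 + 19, so a_2 = 3.
  28 = 1*19 + 9, so a_3 = 1.
  19 = 2*9 + 1, so a_4 = 2.
  9 = 9*1 + 0, so a_5 = 9.
The remainder reaches 0 after 6 divisions, so the expansion has 6 partial quotients, read off in order.

[0; 1, 3, 1, 2, 9]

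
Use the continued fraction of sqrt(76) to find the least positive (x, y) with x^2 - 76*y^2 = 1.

(x, y) = (57799, 6630)

First expand sqrt(76) as a continued fraction. With x_i = (sqrt(76) + m_i)/d_i and (m_0, d_0) = (0, 1): a_0 = floor(sqrt(76)) = 8, since 8^2 = 64 <= 76 < 81 = 9^2.
Iterate m_{i+1} = d_i*a_i - m_i, d_{i+1} = (76 - m_{i+1}^2)/d_i, a_{i+1} = floor((a_0 + m_{i+1})/d_{i+1}):
  m_1 = 1*8 - 0 = 8, d_1 = (76 - 8^2)/1 = 12/1 = 12, a_1 = floor((8 + 8)/12) = 1.
  m_2 = 12*1 - 8 = 4, d_2 = (76 - 4^2)/12 = 60/12 = 5, a_2 = floor((8 + 4)/5) = 2.
  m_3 = 5*2 - 4 = 6, d_3 = (76 - 6^2)/5 = 40/5 = 8, a_3 = floor((8 + 6)/8) = 1.
  m_4 = 8*1 - 6 = 2, d_4 = (76 - 2^2)/8 = 72/8 = 9, a_4 = floor((8 + 2)/9) = 1.
  m_5 = 9*1 - 2 = 7, d_5 = (76 - 7^2)/9 = 27/9 = 3, a_5 = floor((8 + 7)/3) = 5.
  m_6 = 3*5 - 7 = 8, d_6 = (76 - 8^2)/3 = 12/3 = 4, a_6 = floor((8 + 8)/4) = 4.
  m_7 = 4*4 - 8 = 8, d_7 = (76 - 8^2)/4 = 12/4 = 3, a_7 = floor((8 + 8)/3) = 5.
  m_8 = 3*5 - 8 = 7, d_8 = (76 - 7^2)/3 = 27/3 = 9, a_8 = floor((8 + 7)/9) = 1.
  m_9 = 9*1 - 7 = 2, d_9 = (76 - 2^2)/9 = 72/9 = 8, a_9 = floor((8 + 2)/8) = 1.
  m_10 = 8*1 - 2 = 6, d_10 = (76 - 6^2)/8 = 40/8 = 5, a_10 = floor((8 + 6)/5) = 2.
  m_11 = 5*2 - 6 = 4, d_11 = (76 - 4^2)/5 = 60/5 = 12, a_11 = floor((8 + 4)/12) = 1.
  m_12 = 12*1 - 4 = 8, d_12 = (76 - 8^2)/12 = 12/12 = 1, a_12 = floor((8 + 8)/1) = 16.
  m_13 = 1*16 - 8 = 8, d_13 = (76 - 8^2)/1 = 12/1 = 12: (m_13, d_13) = (m_1, d_1) = (8, 12), so from here the quotients repeat a_1, ..., a_12; the period length is 12.
So sqrt(76) = [8; (1, 2, 1, 1, 5, 4, 5, 1, 1, 2, 1, 16)] with period length k = 12.
k is even, so the fundamental solution of x^2 - 76y^2 = 1 is (p_{k-1}, q_{k-1}) = (p_11, q_11); compute convergents through index 11.
Convergents (p_i = a_i*p_{i-1} + p_{i-2}, q_i = a_i*q_{i-1} + q_{i-2} with p_{-2}=0, p_{-1}=1, q_{-2}=1, q_{-1}=0):
  i=0: a_0=8, p_0 = 8*1 + 0 = 8, q_0 = 8*0 + 1 = 1.
  i=1: a_1=1, p_1 = 1*8 + 1 = 9, q_1 = 1*1 + 0 = 1.
  i=2: a_2=2, p_2 = 2*9 + 8 = 26, q_2 = 2*1 + 1 = 3.
  i=3: a_3=1, p_3 = 1*26 + 9 = 35, q_3 = 1*3 + 1 = 4.
  i=4: a_4=1, p_4 = 1*35 + 26 = 61, q_4 = 1*4 + 3 = 7.
  i=5: a_5=5, p_5 = 5*61 + 35 = 340, q_5 = 5*7 + 4 = 39.
  i=6: a_6=4, p_6 = 4*340 + 61 = 1421, q_6 = 4*39 + 7 = 163.
  i=7: a_7=5, p_7 = 5*1421 + 340 = 7445, q_7 = 5*163 + 39 = 854.
  i=8: a_8=1, p_8 = 1*7445 + 1421 = 8866, q_8 = 1*854 + 163 = 1017.
  i=9: a_9=1, p_9 = 1*8866 + 7445 = 16311, q_9 = 1*1017 + 854 = 1871.
  i=10: a_10=2, p_10 = 2*16311 + 8866 = 41488, q_10 = 2*1871 + 1017 = 4759.
  i=11: a_11=1, p_11 = 1*41488 + 16311 = 57799, q_11 = 1*4759 + 1871 = 6630.
Check: 57799^2 - 76*6630^2 = 3340724401 - 3340724400 = 1, so (x, y) = (57799, 6630) solves the equation, and by the theorem it is the least positive solution.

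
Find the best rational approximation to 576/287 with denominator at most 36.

2/1

Expand x = 576/287 as a continued fraction with the Euclidean algorithm:
  576 = 2*287 + 2, so a_0 = 2.
  287 = 143*2 + 1, so a_1 = 143.
  2 = 2*1 + 0, so a_2 = 2.
so x = [2; 143, 2].
Convergents (p_i = a_i*p_{i-1} + p_{i-2}, q_i = a_i*q_{i-1} + q_{i-2} with p_{-2}=0, p_{-1}=1, q_{-2}=1, q_{-1}=0), until the denominator exceeds 36:
  i=0: a_0=2, p_0 = 2*1 + 0 = 2, q_0 = 2*0 + 1 = 1.
  i=1: a_1=143, p_1 = 143*2 + 1 = 287, q_1 = 143*1 + 0 = 143.
q_1 = 143 > 36, so the last convergent with denominator <= 36 is p_0/q_0 = 2/1.
The closest fraction with denominator <= 36 is either p_0/q_0 or the intermediate fraction (k*p_0 + p_{-1})/(k*q_0 + q_{-1}) with the largest k >= 1 whose denominator stays <= 36; these approach x as k grows, and every other convergent or intermediate fraction in range is farther away.
Largest k: floor((36 - q_{-1})/q_0) = floor((36 - 0)/1) = 36 (using the seeds p_{-1} = 1, q_{-1} = 0).
That gives (36*2 + 1)/(36*1 + 0) = 73/36.
Compare the errors: |x - 2/1| = |576*1 - 2*287|/(287*1) = 2/287, and |x - 73/36| = |576*36 - 73*287|/(287*36) = 215/10332.
Cross-multiplying, 2*10332 = 20664 < 61705 = 215*287, so 2/287 is smaller: the convergent 2/1 is closer to x than 73/36.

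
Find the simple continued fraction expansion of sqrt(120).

Write x_i = (sqrt(120) + m_i)/d_i with (m_0, d_0) = (0, 1). a_0 = floor(sqrt(120)) = 10, since 10^2 = 100 <= 120 < 121 = 11^2.
Iterate m_{i+1} = d_i*a_i - m_i, d_{i+1} = (120 - m_{i+1}^2)/d_i, a_{i+1} = floor((a_0 + m_{i+1})/d_{i+1}):
  m_1 = 1*10 - 0 = 10, d_1 = (120 - 10^2)/1 = 20/1 = 20, a_1 = floor((10 + 10)/20) = 1.
  m_2 = 20*1 - 10 = 10, d_2 = (120 - 10^2)/20 = 20/20 = 1, a_2 = floor((10 + 10)/1) = 20.
  m_3 = 1*20 - 10 = 10, d_3 = (120 - 10^2)/1 = 20/1 = 20: (m_3, d_3) = (m_1, d_1) = (10, 20), so from here the quotients repeat a_1, a_2; the period length is 2.
Hence the expansion of sqrt(120) is a_0 = 10 followed by the repeating block 1, 20 (period 2).

[10; (1, 20)]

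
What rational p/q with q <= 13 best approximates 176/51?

38/11

Expand x = 176/51 as a continued fraction with the Euclidean algorithm:
  176 = 3*51 + 23, so a_0 = 3.
  51 = 2*23 + 5, so a_1 = 2.
  23 = 4*5 + 3, so a_2 = 4.
  5 = 1*3 + 2, so a_3 = 1.
  3 = 1*2 + 1, so a_4 = 1.
  2 = 2*1 + 0, so a_5 = 2.
so x = [3; 2, 4, 1, 1, 2].
Convergents (p_i = a_i*p_{i-1} + p_{i-2}, q_i = a_i*q_{i-1} + q_{i-2} with p_{-2}=0, p_{-1}=1, q_{-2}=1, q_{-1}=0), until the denominator exceeds 13:
  i=0: a_0=3, p_0 = 3*1 + 0 = 3, q_0 = 3*0 + 1 = 1.
  i=1: a_1=2, p_1 = 2*3 + 1 = 7, q_1 = 2*1 + 0 = 2.
  i=2: a_2=4, p_2 = 4*7 + 3 = 31, q_2 = 4*2 + 1 = 9.
  i=3: a_3=1, p_3 = 1*31 + 7 = 38, q_3 = 1*9 + 2 = 11.
  i=4: a_4=1, p_4 = 1*38 + 31 = 69, q_4 = 1*11 + 9 = 20.
q_4 = 20 > 13, so the last convergent with denominator <= 13 is p_3/q_3 = 38/11.
The closest fraction with denominator <= 13 is either p_3/q_3 or the intermediate fraction (k*p_3 + p_2)/(k*q_3 + q_2) with the largest k >= 1 whose denominator stays <= 13; these approach x as k grows, and every other convergent or intermediate fraction in range is farther away.
Largest k: floor((13 - q_2)/q_3) = floor((13 - 9)/11) = 0.
Since k = 0, no intermediate fraction beyond p_3/q_3 has denominator <= 13, so the convergent 38/11 is the closest (its error is |176*11 - 38*51|/(51*11) = 2/561).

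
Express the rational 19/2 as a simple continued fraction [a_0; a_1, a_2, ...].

[9; 2]

Run the Euclidean algorithm on 19 and 2; the successive quotients are the partial quotients a_0, a_1, ... (each step inverts the fractional part left over by the previous one):
  19 = 9*2 + 1, so a_0 = 9.
  2 = 2*1 + 0, so a_1 = 2.
The remainder reaches 0 after 2 divisions, so the expansion has 2 partial quotients, read off in order.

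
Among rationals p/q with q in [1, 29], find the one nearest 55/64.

Expand x = 55/64 as a continued fraction with the Euclidean algorithm:
  55 = 0*64 + 55, so a_0 = 0.
  64 = 1*55 + 9, so a_1 = 1.
  55 = 6*9 + 1, so a_2 = 6.
  9 = 9*1 + 0, so a_3 = 9.
so x = [0; 1, 6, 9].
Convergents (p_i = a_i*p_{i-1} + p_{i-2}, q_i = a_i*q_{i-1} + q_{i-2} with p_{-2}=0, p_{-1}=1, q_{-2}=1, q_{-1}=0), until the denominator exceeds 29:
  i=0: a_0=0, p_0 = 0*1 + 0 = 0, q_0 = 0*0 + 1 = 1.
  i=1: a_1=1, p_1 = 1*0 + 1 = 1, q_1 = 1*1 + 0 = 1.
  i=2: a_2=6, p_2 = 6*1 + 0 = 6, q_2 = 6*1 + 1 = 7.
  i=3: a_3=9, p_3 = 9*6 + 1 = 55, q_3 = 9*7 + 1 = 64.
q_3 = 64 > 29, so the last convergent with denominator <= 29 is p_2/q_2 = 6/7.
The closest fraction with denominator <= 29 is either p_2/q_2 or the intermediate fraction (k*p_2 + p_1)/(k*q_2 + q_1) with the largest k >= 1 whose denominator stays <= 29; these approach x as k grows, and every other convergent or intermediate fraction in range is farther away.
Largest k: floor((29 - q_1)/q_2) = floor((29 - 1)/7) = 4.
That gives (4*6 + 1)/(4*7 + 1) = 25/29.
Compare the errors: |x - 6/7| = |55*7 - 6*64|/(64*7) = 1/448, and |x - 25/29| = |55*29 - 25*64|/(64*29) = 5/1856.
Cross-multiplying, 1*1856 = 1856 < 2240 = 5*448, so 1/448 is smaller: the convergent 6/7 is closer to x than 25/29.

6/7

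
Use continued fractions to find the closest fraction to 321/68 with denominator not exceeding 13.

33/7

Expand x = 321/68 as a continued fraction with the Euclidean algorithm:
  321 = 4*68 + 49, so a_0 = 4.
  68 = 1*49 + 19, so a_1 = 1.
  49 = 2*19 + 11, so a_2 = 2.
  19 = 1*11 + 8, so a_3 = 1.
  11 = 1*8 + 3, so a_4 = 1.
  8 = 2*3 + 2, so a_5 = 2.
  3 = 1*2 + 1, so a_6 = 1.
  2 = 2*1 + 0, so a_7 = 2.
so x = [4; 1, 2, 1, 1, 2, 1, 2].
Convergents (p_i = a_i*p_{i-1} + p_{i-2}, q_i = a_i*q_{i-1} + q_{i-2} with p_{-2}=0, p_{-1}=1, q_{-2}=1, q_{-1}=0), until the denominator exceeds 13:
  i=0: a_0=4, p_0 = 4*1 + 0 = 4, q_0 = 4*0 + 1 = 1.
  i=1: a_1=1, p_1 = 1*4 + 1 = 5, q_1 = 1*1 + 0 = 1.
  i=2: a_2=2, p_2 = 2*5 + 4 = 14, q_2 = 2*1 + 1 = 3.
  i=3: a_3=1, p_3 = 1*14 + 5 = 19, q_3 = 1*3 + 1 = 4.
  i=4: a_4=1, p_4 = 1*19 + 14 = 33, q_4 = 1*4 + 3 = 7.
  i=5: a_5=2, p_5 = 2*33 + 19 = 85, q_5 = 2*7 + 4 = 18.
q_5 = 18 > 13, so the last convergent with denominator <= 13 is p_4/q_4 = 33/7.
The closest fraction with denominator <= 13 is either p_4/q_4 or the intermediate fraction (k*p_4 + p_3)/(k*q_4 + q_3) with the largest k >= 1 whose denominator stays <= 13; these approach x as k grows, and every other convergent or intermediate fraction in range is farther away.
Largest k: floor((13 - q_3)/q_4) = floor((13 - 4)/7) = 1.
That gives (1*33 + 19)/(1*7 + 4) = 52/11.
Compare the errors: |x - 33/7| = |321*7 - 33*68|/(68*7) = 3/476, and |x - 52/11| = |321*11 - 52*68|/(68*11) = 5/748.
Cross-multiplying, 3*748 = 2244 < 2380 = 5*476, so 3/476 is smaller: the convergent 33/7 is closer to x than 52/11.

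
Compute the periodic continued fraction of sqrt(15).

[3; (1, 6)]

Write x_i = (sqrt(15) + m_i)/d_i with (m_0, d_0) = (0, 1). a_0 = floor(sqrt(15)) = 3, since 3^2 = 9 <= 15 < 16 = 4^2.
Iterate m_{i+1} = d_i*a_i - m_i, d_{i+1} = (15 - m_{i+1}^2)/d_i, a_{i+1} = floor((a_0 + m_{i+1})/d_{i+1}):
  m_1 = 1*3 - 0 = 3, d_1 = (15 - 3^2)/1 = 6/1 = 6, a_1 = floor((3 + 3)/6) = 1.
  m_2 = 6*1 - 3 = 3, d_2 = (15 - 3^2)/6 = 6/6 = 1, a_2 = floor((3 + 3)/1) = 6.
  m_3 = 1*6 - 3 = 3, d_3 = (15 - 3^2)/1 = 6/1 = 6: (m_3, d_3) = (m_1, d_1) = (3, 6), so from here the quotients repeat a_1, a_2; the period length is 2.
Hence the expansion of sqrt(15) is a_0 = 3 followed by the repeating block 1, 6 (period 2).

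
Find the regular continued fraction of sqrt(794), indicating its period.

Write x_i = (sqrt(794) + m_i)/d_i with (m_0, d_0) = (0, 1). a_0 = floor(sqrt(794)) = 28, since 28^2 = 784 <= 794 < 841 = 29^2.
Iterate m_{i+1} = d_i*a_i - m_i, d_{i+1} = (794 - m_{i+1}^2)/d_i, a_{i+1} = floor((a_0 + m_{i+1})/d_{i+1}):
  m_1 = 1*28 - 0 = 28, d_1 = (794 - 28^2)/1 = 10/1 = 10, a_1 = floor((28 + 28)/10) = 5.
  m_2 = 10*5 - 28 = 22, d_2 = (794 - 22^2)/10 = 310/10 = 31, a_2 = floor((28 + 22)/31) = 1.
  m_3 = 31*1 - 22 = 9, d_3 = (794 - 9^2)/31 = 713/31 = 23, a_3 = floor((28 + 9)/23) = 1.
  m_4 = 23*1 - 9 = 14, d_4 = (794 - 14^2)/23 = 598/23 = 26, a_4 = floor((28 + 14)/26) = 1.
  m_5 = 26*1 - 14 = 12, d_5 = (794 - 12^2)/26 = 650/26 = 25, a_5 = floor((28 + 12)/25) = 1.
  m_6 = 25*1 - 12 = 13, d_6 = (794 - 13^2)/25 = 625/25 = 25, a_6 = floor((28 + 13)/25) = 1.
  m_7 = 25*1 - 13 = 12, d_7 = (794 - 12^2)/25 = 650/25 = 26, a_7 = floor((28 + 12)/26) = 1.
  m_8 = 26*1 - 12 = 14, d_8 = (794 - 14^2)/26 = 598/26 = 23, a_8 = floor((28 + 14)/23) = 1.
  m_9 = 23*1 - 14 = 9, d_9 = (794 - 9^2)/23 = 713/23 = 31, a_9 = floor((28 + 9)/31) = 1.
  m_10 = 31*1 - 9 = 22, d_10 = (794 - 22^2)/31 = 310/31 = 10, a_10 = floor((28 + 22)/10) = 5.
  m_11 = 10*5 - 22 = 28, d_11 = (794 - 28^2)/10 = 10/10 = 1, a_11 = floor((28 + 28)/1) = 56.
  m_12 = 1*56 - 28 = 28, d_12 = (794 - 28^2)/1 = 10/1 = 10: (m_12, d_12) = (m_1, d_1) = (28, 10), so from here the quotients repeat a_1, ..., a_11; the period length is 11.
Hence the expansion of sqrt(794) is a_0 = 28 followed by the repeating block 5, 1, 1, 1, 1, 1, 1, 1, 1, 5, 56 (period 11).

[28; (5, 1, 1, 1, 1, 1, 1, 1, 1, 5, 56)]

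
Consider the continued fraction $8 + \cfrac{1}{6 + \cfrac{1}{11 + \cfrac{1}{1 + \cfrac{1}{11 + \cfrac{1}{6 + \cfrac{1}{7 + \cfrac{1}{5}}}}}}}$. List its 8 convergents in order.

Using the convergent recurrence p_i = a_i*p_{i-1} + p_{i-2}, q_i = a_i*q_{i-1} + q_{i-2} with p_{-2}=0, p_{-1}=1, q_{-2}=1, q_{-1}=0:
  i=0: a_0=8, p_0 = 8*1 + 0 = 8, q_0 = 8*0 + 1 = 1.
  i=1: a_1=6, p_1 = 6*8 + 1 = 49, q_1 = 6*1 + 0 = 6.
  i=2: a_2=11, p_2 = 11*49 + 8 = 547, q_2 = 11*6 + 1 = 67.
  i=3: a_3=1, p_3 = 1*547 + 49 = 596, q_3 = 1*67 + 6 = 73.
  i=4: a_4=11, p_4 = 11*596 + 547 = 7103, q_4 = 11*73 + 67 = 870.
  i=5: a_5=6, p_5 = 6*7103 + 596 = 43214, q_5 = 6*870 + 73 = 5293.
  i=6: a_6=7, p_6 = 7*43214 + 7103 = 309601, q_6 = 7*5293 + 870 = 37921.
  i=7: a_7=5, p_7 = 5*309601 + 43214 = 1591219, q_7 = 5*37921 + 5293 = 194898.

8/1, 49/6, 547/67, 596/73, 7103/870, 43214/5293, 309601/37921, 1591219/194898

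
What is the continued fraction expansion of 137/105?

[1; 3, 3, 1, 1, 4]

Run the Euclidean algorithm on 137 and 105; the successive quotients are the partial quotients a_0, a_1, ... (each step inverts the fractional part left over by the previous one):
  137 = 1*105 + 32, so a_0 = 1.
  105 = 3*32 + 9, so a_1 = 3.
  32 = 3*9 + 5, so a_2 = 3.
  9 = 1*5 + 4, so a_3 = 1.
  5 = 1*4 + 1, so a_4 = 1.
  4 = 4*1 + 0, so a_5 = 4.
The remainder reaches 0 after 6 divisions, so the expansion has 6 partial quotients, read off in order.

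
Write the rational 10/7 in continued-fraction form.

[1; 2, 3]

Run the Euclidean algorithm on 10 and 7; the successive quotients are the partial quotients a_0, a_1, ... (each step inverts the fractional part left over by the previous one):
  10 = 1*7 + 3, so a_0 = 1.
  7 = 2*3 + 1, so a_1 = 2.
  3 = 3*1 + 0, so a_2 = 3.
The remainder reaches 0 after 3 divisions, so the expansion has 3 partial quotients, read off in order.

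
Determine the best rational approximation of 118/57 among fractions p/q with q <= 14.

Expand x = 118/57 as a continued fraction with the Euclidean algorithm:
  118 = 2*57 + 4, so a_0 = 2.
  57 = 14*4 + 1, so a_1 = 14.
  4 = 4*1 + 0, so a_2 = 4.
so x = [2; 14, 4].
Convergents (p_i = a_i*p_{i-1} + p_{i-2}, q_i = a_i*q_{i-1} + q_{i-2} with p_{-2}=0, p_{-1}=1, q_{-2}=1, q_{-1}=0), until the denominator exceeds 14:
  i=0: a_0=2, p_0 = 2*1 + 0 = 2, q_0 = 2*0 + 1 = 1.
  i=1: a_1=14, p_1 = 14*2 + 1 = 29, q_1 = 14*1 + 0 = 14.
  i=2: a_2=4, p_2 = 4*29 + 2 = 118, q_2 = 4*14 + 1 = 57.
q_2 = 57 > 14, so the last convergent with denominator <= 14 is p_1/q_1 = 29/14.
The closest fraction with denominator <= 14 is either p_1/q_1 or the intermediate fraction (k*p_1 + p_0)/(k*q_1 + q_0) with the largest k >= 1 whose denominator stays <= 14; these approach x as k grows, and every other convergent or intermediate fraction in range is farther away.
Largest k: floor((14 - q_0)/q_1) = floor((14 - 1)/14) = 0.
Since k = 0, no intermediate fraction beyond p_1/q_1 has denominator <= 14, so the convergent 29/14 is the closest (its error is |118*14 - 29*57|/(57*14) = 1/798).

29/14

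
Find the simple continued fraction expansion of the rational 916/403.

Run the Euclidean algorithm on 916 and 403; the successive quotients are the partial quotients a_0, a_1, ... (each step inverts the fractional part left over by the previous one):
  916 = 2*403 + 110, so a_0 = 2.
  403 = 3*110 + 73, so a_1 = 3.
  110 = 1*73 + 37, so a_2 = 1.
  73 = 1*37 + 36, so a_3 = 1.
  37 = 1*36 + 1, so a_4 = 1.
  36 = 36*1 + 0, so a_5 = 36.
The remainder reaches 0 after 6 divisions, so the expansion has 6 partial quotients, read off in order.

[2; 3, 1, 1, 1, 36]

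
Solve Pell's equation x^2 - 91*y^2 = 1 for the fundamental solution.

First expand sqrt(91) as a continued fraction. With x_i = (sqrt(91) + m_i)/d_i and (m_0, d_0) = (0, 1): a_0 = floor(sqrt(91)) = 9, since 9^2 = 81 <= 91 < 100 = 10^2.
Iterate m_{i+1} = d_i*a_i - m_i, d_{i+1} = (91 - m_{i+1}^2)/d_i, a_{i+1} = floor((a_0 + m_{i+1})/d_{i+1}):
  m_1 = 1*9 - 0 = 9, d_1 = (91 - 9^2)/1 = 10/1 = 10, a_1 = floor((9 + 9)/10) = 1.
  m_2 = 10*1 - 9 = 1, d_2 = (91 - 1^2)/10 = 90/10 = 9, a_2 = floor((9 + 1)/9) = 1.
  m_3 = 9*1 - 1 = 8, d_3 = (91 - 8^2)/9 = 27/9 = 3, a_3 = floor((9 + 8)/3) = 5.
  m_4 = 3*5 - 8 = 7, d_4 = (91 - 7^2)/3 = 42/3 = 14, a_4 = floor((9 + 7)/14) = 1.
  m_5 = 14*1 - 7 = 7, d_5 = (91 - 7^2)/14 = 42/14 = 3, a_5 = floor((9 + 7)/3) = 5.
  m_6 = 3*5 - 7 = 8, d_6 = (91 - 8^2)/3 = 27/3 = 9, a_6 = floor((9 + 8)/9) = 1.
  m_7 = 9*1 - 8 = 1, d_7 = (91 - 1^2)/9 = 90/9 = 10, a_7 = floor((9 + 1)/10) = 1.
  m_8 = 10*1 - 1 = 9, d_8 = (91 - 9^2)/10 = 10/10 = 1, a_8 = floor((9 + 9)/1) = 18.
  m_9 = 1*18 - 9 = 9, d_9 = (91 - 9^2)/1 = 10/1 = 10: (m_9, d_9) = (m_1, d_1) = (9, 10), so from here the quotients repeat a_1, ..., a_8; the period length is 8.
So sqrt(91) = [9; (1, 1, 5, 1, 5, 1, 1, 18)] with period length k = 8.
k is even, so the fundamental solution of x^2 - 91y^2 = 1 is (p_{k-1}, q_{k-1}) = (p_7, q_7); compute convergents through index 7.
Convergents (p_i = a_i*p_{i-1} + p_{i-2}, q_i = a_i*q_{i-1} + q_{i-2} with p_{-2}=0, p_{-1}=1, q_{-2}=1, q_{-1}=0):
  i=0: a_0=9, p_0 = 9*1 + 0 = 9, q_0 = 9*0 + 1 = 1.
  i=1: a_1=1, p_1 = 1*9 + 1 = 10, q_1 = 1*1 + 0 = 1.
  i=2: a_2=1, p_2 = 1*10 + 9 = 19, q_2 = 1*1 + 1 = 2.
  i=3: a_3=5, p_3 = 5*19 + 10 = 105, q_3 = 5*2 + 1 = 11.
  i=4: a_4=1, p_4 = 1*105 + 19 = 124, q_4 = 1*11 + 2 = 13.
  i=5: a_5=5, p_5 = 5*124 + 105 = 725, q_5 = 5*13 + 11 = 76.
  i=6: a_6=1, p_6 = 1*725 + 124 = 849, q_6 = 1*76 + 13 = 89.
  i=7: a_7=1, p_7 = 1*849 + 725 = 1574, q_7 = 1*89 + 76 = 165.
Check: 1574^2 - 91*165^2 = 2477476 - 2477475 = 1, so (x, y) = (1574, 165) solves the equation, and by the theorem it is the least positive solution.

(x, y) = (1574, 165)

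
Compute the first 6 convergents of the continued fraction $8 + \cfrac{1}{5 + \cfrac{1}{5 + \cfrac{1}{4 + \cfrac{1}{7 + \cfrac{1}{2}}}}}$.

8/1, 41/5, 213/26, 893/109, 6464/789, 13821/1687

Using the convergent recurrence p_i = a_i*p_{i-1} + p_{i-2}, q_i = a_i*q_{i-1} + q_{i-2} with p_{-2}=0, p_{-1}=1, q_{-2}=1, q_{-1}=0:
  i=0: a_0=8, p_0 = 8*1 + 0 = 8, q_0 = 8*0 + 1 = 1.
  i=1: a_1=5, p_1 = 5*8 + 1 = 41, q_1 = 5*1 + 0 = 5.
  i=2: a_2=5, p_2 = 5*41 + 8 = 213, q_2 = 5*5 + 1 = 26.
  i=3: a_3=4, p_3 = 4*213 + 41 = 893, q_3 = 4*26 + 5 = 109.
  i=4: a_4=7, p_4 = 7*893 + 213 = 6464, q_4 = 7*109 + 26 = 789.
  i=5: a_5=2, p_5 = 2*6464 + 893 = 13821, q_5 = 2*789 + 109 = 1687.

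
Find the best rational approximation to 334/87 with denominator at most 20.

Expand x = 334/87 as a continued fraction with the Euclidean algorithm:
  334 = 3*87 + 73, so a_0 = 3.
  87 = 1*73 + 14, so a_1 = 1.
  73 = 5*14 + 3, so a_2 = 5.
  14 = 4*3 + 2, so a_3 = 4.
  3 = 1*2 + 1, so a_4 = 1.
  2 = 2*1 + 0, so a_5 = 2.
so x = [3; 1, 5, 4, 1, 2].
Convergents (p_i = a_i*p_{i-1} + p_{i-2}, q_i = a_i*q_{i-1} + q_{i-2} with p_{-2}=0, p_{-1}=1, q_{-2}=1, q_{-1}=0), until the denominator exceeds 20:
  i=0: a_0=3, p_0 = 3*1 + 0 = 3, q_0 = 3*0 + 1 = 1.
  i=1: a_1=1, p_1 = 1*3 + 1 = 4, q_1 = 1*1 + 0 = 1.
  i=2: a_2=5, p_2 = 5*4 + 3 = 23, q_2 = 5*1 + 1 = 6.
  i=3: a_3=4, p_3 = 4*23 + 4 = 96, q_3 = 4*6 + 1 = 25.
q_3 = 25 > 20, so the last convergent with denominator <= 20 is p_2/q_2 = 23/6.
The closest fraction with denominator <= 20 is either p_2/q_2 or the intermediate fraction (k*p_2 + p_1)/(k*q_2 + q_1) with the largest k >= 1 whose denominator stays <= 20; these approach x as k grows, and every other convergent or intermediate fraction in range is farther away.
Largest k: floor((20 - q_1)/q_2) = floor((20 - 1)/6) = 3.
That gives (3*23 + 4)/(3*6 + 1) = 73/19.
Compare the errors: |x - 23/6| = |334*6 - 23*87|/(87*6) = 3/522, and |x - 73/19| = |334*19 - 73*87|/(87*19) = 5/1653.
Cross-multiplying, 5*522 = 2610 < 4959 = 3*1653, so 5/1653 is smaller: the intermediate fraction 73/19 is closer to x than 23/6.

73/19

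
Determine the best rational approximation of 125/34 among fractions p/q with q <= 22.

Expand x = 125/34 as a continued fraction with the Euclidean algorithm:
  125 = 3*34 + 23, so a_0 = 3.
  34 = 1*23 + 11, so a_1 = 1.
  23 = 2*11 + 1, so a_2 = 2.
  11 = 11*1 + 0, so a_3 = 11.
so x = [3; 1, 2, 11].
Convergents (p_i = a_i*p_{i-1} + p_{i-2}, q_i = a_i*q_{i-1} + q_{i-2} with p_{-2}=0, p_{-1}=1, q_{-2}=1, q_{-1}=0), until the denominator exceeds 22:
  i=0: a_0=3, p_0 = 3*1 + 0 = 3, q_0 = 3*0 + 1 = 1.
  i=1: a_1=1, p_1 = 1*3 + 1 = 4, q_1 = 1*1 + 0 = 1.
  i=2: a_2=2, p_2 = 2*4 + 3 = 11, q_2 = 2*1 + 1 = 3.
  i=3: a_3=11, p_3 = 11*11 + 4 = 125, q_3 = 11*3 + 1 = 34.
q_3 = 34 > 22, so the last convergent with denominator <= 22 is p_2/q_2 = 11/3.
The closest fraction with denominator <= 22 is either p_2/q_2 or the intermediate fraction (k*p_2 + p_1)/(k*q_2 + q_1) with the largest k >= 1 whose denominator stays <= 22; these approach x as k grows, and every other convergent or intermediate fraction in range is farther away.
Largest k: floor((22 - q_1)/q_2) = floor((22 - 1)/3) = 7.
That gives (7*11 + 4)/(7*3 + 1) = 81/22.
Compare the errors: |x - 11/3| = |125*3 - 11*34|/(34*3) = 1/102, and |x - 81/22| = |125*22 - 81*34|/(34*22) = 4/748.
Cross-multiplying, 4*102 = 408 < 748 = 1*748, so 4/748 is smaller: the intermediate fraction 81/22 is closer to x than 11/3.

81/22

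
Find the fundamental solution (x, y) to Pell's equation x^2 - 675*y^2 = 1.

(x, y) = (26, 1)

First expand sqrt(675) as a continued fraction. With x_i = (sqrt(675) + m_i)/d_i and (m_0, d_0) = (0, 1): a_0 = floor(sqrt(675)) = 25, since 25^2 = 625 <= 675 < 676 = 26^2.
Iterate m_{i+1} = d_i*a_i - m_i, d_{i+1} = (675 - m_{i+1}^2)/d_i, a_{i+1} = floor((a_0 + m_{i+1})/d_{i+1}):
  m_1 = 1*25 - 0 = 25, d_1 = (675 - 25^2)/1 = 50/1 = 50, a_1 = floor((25 + 25)/50) = 1.
  m_2 = 50*1 - 25 = 25, d_2 = (675 - 25^2)/50 = 50/50 = 1, a_2 = floor((25 + 25)/1) = 50.
  m_3 = 1*50 - 25 = 25, d_3 = (675 - 25^2)/1 = 50/1 = 50: (m_3, d_3) = (m_1, d_1) = (25, 50), so from here the quotients repeat a_1, a_2; the period length is 2.
So sqrt(675) = [25; (1, 50)] with period length k = 2.
k is even, so the fundamental solution of x^2 - 675y^2 = 1 is (p_{k-1}, q_{k-1}) = (p_1, q_1); compute convergents through index 1.
Convergents (p_i = a_i*p_{i-1} + p_{i-2}, q_i = a_i*q_{i-1} + q_{i-2} with p_{-2}=0, p_{-1}=1, q_{-2}=1, q_{-1}=0):
  i=0: a_0=25, p_0 = 25*1 + 0 = 25, q_0 = 25*0 + 1 = 1.
  i=1: a_1=1, p_1 = 1*25 + 1 = 26, q_1 = 1*1 + 0 = 1.
Check: 26^2 - 675*1^2 = 676 - 675 = 1, so (x, y) = (26, 1) solves the equation, and by the theorem it is the least positive solution.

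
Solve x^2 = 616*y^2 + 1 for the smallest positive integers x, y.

First expand sqrt(616) as a continued fraction. With x_i = (sqrt(616) + m_i)/d_i and (m_0, d_0) = (0, 1): a_0 = floor(sqrt(616)) = 24, since 24^2 = 576 <= 616 < 625 = 25^2.
Iterate m_{i+1} = d_i*a_i - m_i, d_{i+1} = (616 - m_{i+1}^2)/d_i, a_{i+1} = floor((a_0 + m_{i+1})/d_{i+1}):
  m_1 = 1*24 - 0 = 24, d_1 = (616 - 24^2)/1 = 40/1 = 40, a_1 = floor((24 + 24)/40) = 1.
  m_2 = 40*1 - 24 = 16, d_2 = (616 - 16^2)/40 = 360/40 = 9, a_2 = floor((24 + 16)/9) = 4.
  m_3 = 9*4 - 16 = 20, d_3 = (616 - 20^2)/9 = 216/9 = 24, a_3 = floor((24 + 20)/24) = 1.
  m_4 = 24*1 - 20 = 4, d_4 = (616 - 4^2)/24 = 600/24 = 25, a_4 = floor((24 + 4)/25) = 1.
  m_5 = 25*1 - 4 = 21, d_5 = (616 - 21^2)/25 = 175/25 = 7, a_5 = floor((24 + 21)/7) = 6.
  m_6 = 7*6 - 21 = 21, d_6 = (616 - 21^2)/7 = 175/7 = 25, a_6 = floor((24 + 21)/25) = 1.
  m_7 = 25*1 - 21 = 4, d_7 = (616 - 4^2)/25 = 600/25 = 24, a_7 = floor((24 + 4)/24) = 1.
  m_8 = 24*1 - 4 = 20, d_8 = (616 - 20^2)/24 = 216/24 = 9, a_8 = floor((24 + 20)/9) = 4.
  m_9 = 9*4 - 20 = 16, d_9 = (616 - 16^2)/9 = 360/9 = 40, a_9 = floor((24 + 16)/40) = 1.
  m_10 = 40*1 - 16 = 24, d_10 = (616 - 24^2)/40 = 40/40 = 1, a_10 = floor((24 + 24)/1) = 48.
  m_11 = 1*48 - 24 = 24, d_11 = (616 - 24^2)/1 = 40/1 = 40: (m_11, d_11) = (m_1, d_1) = (24, 40), so from here the quotients repeat a_1, ..., a_10; the period length is 10.
So sqrt(616) = [24; (1, 4, 1, 1, 6, 1, 1, 4, 1, 48)] with period length k = 10.
k is even, so the fundamental solution of x^2 - 616y^2 = 1 is (p_{k-1}, q_{k-1}) = (p_9, q_9); compute convergents through index 9.
Convergents (p_i = a_i*p_{i-1} + p_{i-2}, q_i = a_i*q_{i-1} + q_{i-2} with p_{-2}=0, p_{-1}=1, q_{-2}=1, q_{-1}=0):
  i=0: a_0=24, p_0 = 24*1 + 0 = 24, q_0 = 24*0 + 1 = 1.
  i=1: a_1=1, p_1 = 1*24 + 1 = 25, q_1 = 1*1 + 0 = 1.
  i=2: a_2=4, p_2 = 4*25 + 24 = 124, q_2 = 4*1 + 1 = 5.
  i=3: a_3=1, p_3 = 1*124 + 25 = 149, q_3 = 1*5 + 1 = 6.
  i=4: a_4=1, p_4 = 1*149 + 124 = 273, q_4 = 1*6 + 5 = 11.
  i=5: a_5=6, p_5 = 6*273 + 149 = 1787, q_5 = 6*11 + 6 = 72.
  i=6: a_6=1, p_6 = 1*1787 + 273 = 2060, q_6 = 1*72 + 11 = 83.
  i=7: a_7=1, p_7 = 1*2060 + 1787 = 3847, q_7 = 1*83 + 72 = 155.
  i=8: a_8=4, p_8 = 4*3847 + 2060 = 17448, q_8 = 4*155 + 83 = 703.
  i=9: a_9=1, p_9 = 1*17448 + 3847 = 21295, q_9 = 1*703 + 155 = 858.
Check: 21295^2 - 616*858^2 = 453477025 - 453477024 = 1, so (x, y) = (21295, 858) solves the equation, and by the theorem it is the least positive solution.

(x, y) = (21295, 858)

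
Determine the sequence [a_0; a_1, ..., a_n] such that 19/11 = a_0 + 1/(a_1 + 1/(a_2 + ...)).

Run the Euclidean algorithm on 19 and 11; the successive quotients are the partial quotients a_0, a_1, ... (each step inverts the fractional part left over by the previous one):
  19 = 1*11 + 8, so a_0 = 1.
  11 = 1*8 + 3, so a_1 = 1.
  8 = 2*3 + 2, so a_2 = 2.
  3 = 1*2 + 1, so a_3 = 1.
  2 = 2*1 + 0, so a_4 = 2.
The remainder reaches 0 after 5 divisions, so the expansion has 5 partial quotients, read off in order.

[1; 1, 2, 1, 2]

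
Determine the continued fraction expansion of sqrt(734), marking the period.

[27; (10, 1, 4, 1, 1, 26, 1, 1, 4, 1, 10, 54)]

Write x_i = (sqrt(734) + m_i)/d_i with (m_0, d_0) = (0, 1). a_0 = floor(sqrt(734)) = 27, since 27^2 = 729 <= 734 < 784 = 28^2.
Iterate m_{i+1} = d_i*a_i - m_i, d_{i+1} = (734 - m_{i+1}^2)/d_i, a_{i+1} = floor((a_0 + m_{i+1})/d_{i+1}):
  m_1 = 1*27 - 0 = 27, d_1 = (734 - 27^2)/1 = 5/1 = 5, a_1 = floor((27 + 27)/5) = 10.
  m_2 = 5*10 - 27 = 23, d_2 = (734 - 23^2)/5 = 205/5 = 41, a_2 = floor((27 + 23)/41) = 1.
  m_3 = 41*1 - 23 = 18, d_3 = (734 - 18^2)/41 = 410/41 = 10, a_3 = floor((27 + 18)/10) = 4.
  m_4 = 10*4 - 18 = 22, d_4 = (734 - 22^2)/10 = 250/10 = 25, a_4 = floor((27 + 22)/25) = 1.
  m_5 = 25*1 - 22 = 3, d_5 = (734 - 3^2)/25 = 725/25 = 29, a_5 = floor((27 + 3)/29) = 1.
  m_6 = 29*1 - 3 = 26, d_6 = (734 - 26^2)/29 = 58/29 = 2, a_6 = floor((27 + 26)/2) = 26.
  m_7 = 2*26 - 26 = 26, d_7 = (734 - 26^2)/2 = 58/2 = 29, a_7 = floor((27 + 26)/29) = 1.
  m_8 = 29*1 - 26 = 3, d_8 = (734 - 3^2)/29 = 725/29 = 25, a_8 = floor((27 + 3)/25) = 1.
  m_9 = 25*1 - 3 = 22, d_9 = (734 - 22^2)/25 = 250/25 = 10, a_9 = floor((27 + 22)/10) = 4.
  m_10 = 10*4 - 22 = 18, d_10 = (734 - 18^2)/10 = 410/10 = 41, a_10 = floor((27 + 18)/41) = 1.
  m_11 = 41*1 - 18 = 23, d_11 = (734 - 23^2)/41 = 205/41 = 5, a_11 = floor((27 + 23)/5) = 10.
  m_12 = 5*10 - 23 = 27, d_12 = (734 - 27^2)/5 = 5/5 = 1, a_12 = floor((27 + 27)/1) = 54.
  m_13 = 1*54 - 27 = 27, d_13 = (734 - 27^2)/1 = 5/1 = 5: (m_13, d_13) = (m_1, d_1) = (27, 5), so from here the quotients repeat a_1, ..., a_12; the period length is 12.
Hence the expansion of sqrt(734) is a_0 = 27 followed by the repeating block 10, 1, 4, 1, 1, 26, 1, 1, 4, 1, 10, 54 (period 12).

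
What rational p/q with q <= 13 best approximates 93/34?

30/11

Expand x = 93/34 as a continued fraction with the Euclidean algorithm:
  93 = 2*34 + 25, so a_0 = 2.
  34 = 1*25 + 9, so a_1 = 1.
  25 = 2*9 + 7, so a_2 = 2.
  9 = 1*7 + 2, so a_3 = 1.
  7 = 3*2 + 1, so a_4 = 3.
  2 = 2*1 + 0, so a_5 = 2.
so x = [2; 1, 2, 1, 3, 2].
Convergents (p_i = a_i*p_{i-1} + p_{i-2}, q_i = a_i*q_{i-1} + q_{i-2} with p_{-2}=0, p_{-1}=1, q_{-2}=1, q_{-1}=0), until the denominator exceeds 13:
  i=0: a_0=2, p_0 = 2*1 + 0 = 2, q_0 = 2*0 + 1 = 1.
  i=1: a_1=1, p_1 = 1*2 + 1 = 3, q_1 = 1*1 + 0 = 1.
  i=2: a_2=2, p_2 = 2*3 + 2 = 8, q_2 = 2*1 + 1 = 3.
  i=3: a_3=1, p_3 = 1*8 + 3 = 11, q_3 = 1*3 + 1 = 4.
  i=4: a_4=3, p_4 = 3*11 + 8 = 41, q_4 = 3*4 + 3 = 15.
q_4 = 15 > 13, so the last convergent with denominator <= 13 is p_3/q_3 = 11/4.
The closest fraction with denominator <= 13 is either p_3/q_3 or the intermediate fraction (k*p_3 + p_2)/(k*q_3 + q_2) with the largest k >= 1 whose denominator stays <= 13; these approach x as k grows, and every other convergent or intermediate fraction in range is farther away.
Largest k: floor((13 - q_2)/q_3) = floor((13 - 3)/4) = 2.
That gives (2*11 + 8)/(2*4 + 3) = 30/11.
Compare the errors: |x - 11/4| = |93*4 - 11*34|/(34*4) = 2/136, and |x - 30/11| = |93*11 - 30*34|/(34*11) = 3/374.
Cross-multiplying, 3*136 = 408 < 748 = 2*374, so 3/374 is smaller: the intermediate fraction 30/11 is closer to x than 11/4.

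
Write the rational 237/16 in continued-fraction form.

Run the Euclidean algorithm on 237 and 16; the successive quotients are the partial quotients a_0, a_1, ... (each step inverts the fractional part left over by the previous one):
  237 = 14*16 + 13, so a_0 = 14.
  16 = 1*13 + 3, so a_1 = 1.
  13 = 4*3 + 1, so a_2 = 4.
  3 = 3*1 + 0, so a_3 = 3.
The remainder reaches 0 after 4 divisions, so the expansion has 4 partial quotients, read off in order.

[14; 1, 4, 3]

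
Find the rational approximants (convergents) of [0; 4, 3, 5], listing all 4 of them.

0/1, 1/4, 3/13, 16/69

Using the convergent recurrence p_i = a_i*p_{i-1} + p_{i-2}, q_i = a_i*q_{i-1} + q_{i-2} with p_{-2}=0, p_{-1}=1, q_{-2}=1, q_{-1}=0:
  i=0: a_0=0, p_0 = 0*1 + 0 = 0, q_0 = 0*0 + 1 = 1.
  i=1: a_1=4, p_1 = 4*0 + 1 = 1, q_1 = 4*1 + 0 = 4.
  i=2: a_2=3, p_2 = 3*1 + 0 = 3, q_2 = 3*4 + 1 = 13.
  i=3: a_3=5, p_3 = 5*3 + 1 = 16, q_3 = 5*13 + 4 = 69.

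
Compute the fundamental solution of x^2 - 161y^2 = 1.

First expand sqrt(161) as a continued fraction. With x_i = (sqrt(161) + m_i)/d_i and (m_0, d_0) = (0, 1): a_0 = floor(sqrt(161)) = 12, since 12^2 = 144 <= 161 < 169 = 13^2.
Iterate m_{i+1} = d_i*a_i - m_i, d_{i+1} = (161 - m_{i+1}^2)/d_i, a_{i+1} = floor((a_0 + m_{i+1})/d_{i+1}):
  m_1 = 1*12 - 0 = 12, d_1 = (161 - 12^2)/1 = 17/1 = 17, a_1 = floor((12 + 12)/17) = 1.
  m_2 = 17*1 - 12 = 5, d_2 = (161 - 5^2)/17 = 136/17 = 8, a_2 = floor((12 + 5)/8) = 2.
  m_3 = 8*2 - 5 = 11, d_3 = (161 - 11^2)/8 = 40/8 = 5, a_3 = floor((12 + 11)/5) = 4.
  m_4 = 5*4 - 11 = 9, d_4 = (161 - 9^2)/5 = 80/5 = 16, a_4 = floor((12 + 9)/16) = 1.
  m_5 = 16*1 - 9 = 7, d_5 = (161 - 7^2)/16 = 112/16 = 7, a_5 = floor((12 + 7)/7) = 2.
  m_6 = 7*2 - 7 = 7, d_6 = (161 - 7^2)/7 = 112/7 = 16, a_6 = floor((12 + 7)/16) = 1.
  m_7 = 16*1 - 7 = 9, d_7 = (161 - 9^2)/16 = 80/16 = 5, a_7 = floor((12 + 9)/5) = 4.
  m_8 = 5*4 - 9 = 11, d_8 = (161 - 11^2)/5 = 40/5 = 8, a_8 = floor((12 + 11)/8) = 2.
  m_9 = 8*2 - 11 = 5, d_9 = (161 - 5^2)/8 = 136/8 = 17, a_9 = floor((12 + 5)/17) = 1.
  m_10 = 17*1 - 5 = 12, d_10 = (161 - 12^2)/17 = 17/17 = 1, a_10 = floor((12 + 12)/1) = 24.
  m_11 = 1*24 - 12 = 12, d_11 = (161 - 12^2)/1 = 17/1 = 17: (m_11, d_11) = (m_1, d_1) = (12, 17), so from here the quotients repeat a_1, ..., a_10; the period length is 10.
So sqrt(161) = [12; (1, 2, 4, 1, 2, 1, 4, 2, 1, 24)] with period length k = 10.
k is even, so the fundamental solution of x^2 - 161y^2 = 1 is (p_{k-1}, q_{k-1}) = (p_9, q_9); compute convergents through index 9.
Convergents (p_i = a_i*p_{i-1} + p_{i-2}, q_i = a_i*q_{i-1} + q_{i-2} with p_{-2}=0, p_{-1}=1, q_{-2}=1, q_{-1}=0):
  i=0: a_0=12, p_0 = 12*1 + 0 = 12, q_0 = 12*0 + 1 = 1.
  i=1: a_1=1, p_1 = 1*12 + 1 = 13, q_1 = 1*1 + 0 = 1.
  i=2: a_2=2, p_2 = 2*13 + 12 = 38, q_2 = 2*1 + 1 = 3.
  i=3: a_3=4, p_3 = 4*38 + 13 = 165, q_3 = 4*3 + 1 = 13.
  i=4: a_4=1, p_4 = 1*165 + 38 = 203, q_4 = 1*13 + 3 = 16.
  i=5: a_5=2, p_5 = 2*203 + 165 = 571, q_5 = 2*16 + 13 = 45.
  i=6: a_6=1, p_6 = 1*571 + 203 = 774, q_6 = 1*45 + 16 = 61.
  i=7: a_7=4, p_7 = 4*774 + 571 = 3667, q_7 = 4*61 + 45 = 289.
  i=8: a_8=2, p_8 = 2*3667 + 774 = 8108, q_8 = 2*289 + 61 = 639.
  i=9: a_9=1, p_9 = 1*8108 + 3667 = 11775, q_9 = 1*639 + 289 = 928.
Check: 11775^2 - 161*928^2 = 138650625 - 138650624 = 1, so (x, y) = (11775, 928) solves the equation, and by the theorem it is the least positive solution.

(x, y) = (11775, 928)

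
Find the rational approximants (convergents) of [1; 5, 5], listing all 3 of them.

1/1, 6/5, 31/26

Using the convergent recurrence p_i = a_i*p_{i-1} + p_{i-2}, q_i = a_i*q_{i-1} + q_{i-2} with p_{-2}=0, p_{-1}=1, q_{-2}=1, q_{-1}=0:
  i=0: a_0=1, p_0 = 1*1 + 0 = 1, q_0 = 1*0 + 1 = 1.
  i=1: a_1=5, p_1 = 5*1 + 1 = 6, q_1 = 5*1 + 0 = 5.
  i=2: a_2=5, p_2 = 5*6 + 1 = 31, q_2 = 5*5 + 1 = 26.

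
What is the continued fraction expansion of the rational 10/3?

[3; 3]

Run the Euclidean algorithm on 10 and 3; the successive quotients are the partial quotients a_0, a_1, ... (each step inverts the fractional part left over by the previous one):
  10 = 3*3 + 1, so a_0 = 3.
  3 = 3*1 + 0, so a_1 = 3.
The remainder reaches 0 after 2 divisions, so the expansion has 2 partial quotients, read off in order.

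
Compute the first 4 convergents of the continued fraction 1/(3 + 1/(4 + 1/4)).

Using the convergent recurrence p_i = a_i*p_{i-1} + p_{i-2}, q_i = a_i*q_{i-1} + q_{i-2} with p_{-2}=0, p_{-1}=1, q_{-2}=1, q_{-1}=0:
  i=0: a_0=0, p_0 = 0*1 + 0 = 0, q_0 = 0*0 + 1 = 1.
  i=1: a_1=3, p_1 = 3*0 + 1 = 1, q_1 = 3*1 + 0 = 3.
  i=2: a_2=4, p_2 = 4*1 + 0 = 4, q_2 = 4*3 + 1 = 13.
  i=3: a_3=4, p_3 = 4*4 + 1 = 17, q_3 = 4*13 + 3 = 55.

0/1, 1/3, 4/13, 17/55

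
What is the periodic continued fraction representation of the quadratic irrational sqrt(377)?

Write x_i = (sqrt(377) + m_i)/d_i with (m_0, d_0) = (0, 1). a_0 = floor(sqrt(377)) = 19, since 19^2 = 361 <= 377 < 400 = 20^2.
Iterate m_{i+1} = d_i*a_i - m_i, d_{i+1} = (377 - m_{i+1}^2)/d_i, a_{i+1} = floor((a_0 + m_{i+1})/d_{i+1}):
  m_1 = 1*19 - 0 = 19, d_1 = (377 - 19^2)/1 = 16/1 = 16, a_1 = floor((19 + 19)/16) = 2.
  m_2 = 16*2 - 19 = 13, d_2 = (377 - 13^2)/16 = 208/16 = 13, a_2 = floor((19 + 13)/13) = 2.
  m_3 = 13*2 - 13 = 13, d_3 = (377 - 13^2)/13 = 208/13 = 16, a_3 = floor((19 + 13)/16) = 2.
  m_4 = 16*2 - 13 = 19, d_4 = (377 - 19^2)/16 = 16/16 = 1, a_4 = floor((19 + 19)/1) = 38.
  m_5 = 1*38 - 19 = 19, d_5 = (377 - 19^2)/1 = 16/1 = 16: (m_5, d_5) = (m_1, d_1) = (19, 16), so from here the quotients repeat a_1, ..., a_4; the period length is 4.
Hence the expansion of sqrt(377) is a_0 = 19 followed by the repeating block 2, 2, 2, 38 (period 4).

[19; (2, 2, 2, 38)]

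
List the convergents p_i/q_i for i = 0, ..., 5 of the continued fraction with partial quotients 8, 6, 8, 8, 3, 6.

8/1, 49/6, 400/49, 3249/398, 10147/1243, 64131/7856

Using the convergent recurrence p_i = a_i*p_{i-1} + p_{i-2}, q_i = a_i*q_{i-1} + q_{i-2} with p_{-2}=0, p_{-1}=1, q_{-2}=1, q_{-1}=0:
  i=0: a_0=8, p_0 = 8*1 + 0 = 8, q_0 = 8*0 + 1 = 1.
  i=1: a_1=6, p_1 = 6*8 + 1 = 49, q_1 = 6*1 + 0 = 6.
  i=2: a_2=8, p_2 = 8*49 + 8 = 400, q_2 = 8*6 + 1 = 49.
  i=3: a_3=8, p_3 = 8*400 + 49 = 3249, q_3 = 8*49 + 6 = 398.
  i=4: a_4=3, p_4 = 3*3249 + 400 = 10147, q_4 = 3*398 + 49 = 1243.
  i=5: a_5=6, p_5 = 6*10147 + 3249 = 64131, q_5 = 6*1243 + 398 = 7856.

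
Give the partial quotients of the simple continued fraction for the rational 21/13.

Run the Euclidean algorithm on 21 and 13; the successive quotients are the partial quotients a_0, a_1, ... (each step inverts the fractional part left over by the previous one):
  21 = 1*13 + 8, so a_0 = 1.
  13 = 1*8 + 5, so a_1 = 1.
  8 = 1*5 + 3, so a_2 = 1.
  5 = 1*3 + 2, so a_3 = 1.
  3 = 1*2 + 1, so a_4 = 1.
  2 = 2*1 + 0, so a_5 = 2.
The remainder reaches 0 after 6 divisions, so the expansion has 6 partial quotients, read off in order.

[1; 1, 1, 1, 1, 2]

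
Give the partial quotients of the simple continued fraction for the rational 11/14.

Run the Euclidean algorithm on 11 and 14; the successive quotients are the partial quotients a_0, a_1, ... (each step inverts the fractional part left over by the previous one):
  11 = 0*14 + 11, so a_0 = 0.
  14 = 1*11 + 3, so a_1 = 1.
  11 = 3*3 + 2, so a_2 = 3.
  3 = 1*2 + 1, so a_3 = 1.
  2 = 2*1 + 0, so a_4 = 2.
The remainder reaches 0 after 5 divisions, so the expansion has 5 partial quotients, read off in order.

[0; 1, 3, 1, 2]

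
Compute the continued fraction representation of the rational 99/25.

[3; 1, 24]

Run the Euclidean algorithm on 99 and 25; the successive quotients are the partial quotients a_0, a_1, ... (each step inverts the fractional part left over by the previous one):
  99 = 3*25 + 24, so a_0 = 3.
  25 = 1*24 + 1, so a_1 = 1.
  24 = 24*1 + 0, so a_2 = 24.
The remainder reaches 0 after 3 divisions, so the expansion has 3 partial quotients, read off in order.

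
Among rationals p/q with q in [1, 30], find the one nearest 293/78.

109/29

Expand x = 293/78 as a continued fraction with the Euclidean algorithm:
  293 = 3*78 + 59, so a_0 = 3.
  78 = 1*59 + 19, so a_1 = 1.
  59 = 3*19 + 2, so a_2 = 3.
  19 = 9*2 + 1, so a_3 = 9.
  2 = 2*1 + 0, so a_4 = 2.
so x = [3; 1, 3, 9, 2].
Convergents (p_i = a_i*p_{i-1} + p_{i-2}, q_i = a_i*q_{i-1} + q_{i-2} with p_{-2}=0, p_{-1}=1, q_{-2}=1, q_{-1}=0), until the denominator exceeds 30:
  i=0: a_0=3, p_0 = 3*1 + 0 = 3, q_0 = 3*0 + 1 = 1.
  i=1: a_1=1, p_1 = 1*3 + 1 = 4, q_1 = 1*1 + 0 = 1.
  i=2: a_2=3, p_2 = 3*4 + 3 = 15, q_2 = 3*1 + 1 = 4.
  i=3: a_3=9, p_3 = 9*15 + 4 = 139, q_3 = 9*4 + 1 = 37.
q_3 = 37 > 30, so the last convergent with denominator <= 30 is p_2/q_2 = 15/4.
The closest fraction with denominator <= 30 is either p_2/q_2 or the intermediate fraction (k*p_2 + p_1)/(k*q_2 + q_1) with the largest k >= 1 whose denominator stays <= 30; these approach x as k grows, and every other convergent or intermediate fraction in range is farther away.
Largest k: floor((30 - q_1)/q_2) = floor((30 - 1)/4) = 7.
That gives (7*15 + 4)/(7*4 + 1) = 109/29.
Compare the errors: |x - 15/4| = |293*4 - 15*78|/(78*4) = 2/312, and |x - 109/29| = |293*29 - 109*78|/(78*29) = 5/2262.
Cross-multiplying, 5*312 = 1560 < 4524 = 2*2262, so 5/2262 is smaller: the intermediate fraction 109/29 is closer to x than 15/4.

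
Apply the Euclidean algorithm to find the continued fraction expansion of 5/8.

Run the Euclidean algorithm on 5 and 8; the successive quotients are the partial quotients a_0, a_1, ... (each step inverts the fractional part left over by the previous one):
  5 = 0*8 + 5, so a_0 = 0.
  8 = 1*5 + 3, so a_1 = 1.
  5 = 1*3 + 2, so a_2 = 1.
  3 = 1*2 + 1, so a_3 = 1.
  2 = 2*1 + 0, so a_4 = 2.
The remainder reaches 0 after 5 divisions, so the expansion has 5 partial quotients, read off in order.

[0; 1, 1, 1, 2]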